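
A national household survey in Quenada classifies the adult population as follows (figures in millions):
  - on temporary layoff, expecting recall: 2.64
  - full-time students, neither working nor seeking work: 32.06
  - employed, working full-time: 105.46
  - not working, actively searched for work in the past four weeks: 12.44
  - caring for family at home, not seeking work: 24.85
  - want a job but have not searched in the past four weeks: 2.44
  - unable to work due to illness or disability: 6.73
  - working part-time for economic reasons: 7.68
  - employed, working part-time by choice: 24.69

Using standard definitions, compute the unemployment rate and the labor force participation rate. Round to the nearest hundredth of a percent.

Unemployment rate ≈ 9.86%; labor force participation rate ≈ 69.83%.

Employed = 105.46 + 7.68 + 24.69 = 137.83 million (anyone who worked, including part-time for economic reasons, counts as employed).
Unemployed = 2.64 + 12.44 = 15.08 million (jobless and actively searching, or on temporary layoff).
Labor force = 137.83 + 15.08 = 152.91 million.
Not in labor force = 32.06 + 24.85 + 2.44 + 6.73 = 66.08 million (those not working and not actively searching are outside the labor force — including those who want a job but have given up searching).
Civilian working-age population = 152.91 + 66.08 = 218.99 million.
Unemployment rate = 15.08 / 152.91 = 9.86%.
Labor force participation rate = 152.91 / 218.99 = 69.83%.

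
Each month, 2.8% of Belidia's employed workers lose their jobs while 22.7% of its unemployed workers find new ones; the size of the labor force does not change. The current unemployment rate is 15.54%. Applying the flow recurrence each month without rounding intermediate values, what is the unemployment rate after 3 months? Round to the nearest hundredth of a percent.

With a fixed labor force, u_{t+1} = u_t + s·(1−u_t) − f·u_t = u_t·(1−s−f) + s.
Here 1−s−f = 0.745 and s = 0.028.
u_1 = 0.155400 × 0.745 + 0.028 = 0.143773.
u_2 = 0.143773 × 0.745 + 0.028 = 0.135111.
u_3 = 0.135111 × 0.745 + 0.028 = 0.128658.

Unemployment rate after three months ≈ 12.87%.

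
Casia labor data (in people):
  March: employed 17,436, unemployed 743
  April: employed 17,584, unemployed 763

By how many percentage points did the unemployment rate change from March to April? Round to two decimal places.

The unemployment rate changed by +0.07 percentage points.

March: labor force = 17,436 + 743 = 18,179; u = 743/18,179 = 4.09%.
April: labor force = 17,584 + 763 = 18,347; u = 763/18,347 = 4.16%.
Change = 4.16% − 4.09% = +0.07 pp.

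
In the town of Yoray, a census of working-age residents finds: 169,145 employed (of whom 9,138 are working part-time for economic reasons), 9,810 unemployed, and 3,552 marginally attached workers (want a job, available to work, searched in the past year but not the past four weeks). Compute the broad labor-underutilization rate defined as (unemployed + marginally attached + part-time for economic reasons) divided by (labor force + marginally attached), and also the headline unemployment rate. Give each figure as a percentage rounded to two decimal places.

Broad underutilization rate ≈ 12.33%; headline unemployment rate ≈ 5.48%.

Labor force = 169,145 + 9,810 = 178,955.
Numerator = 9,810 + 3,552 + 9,138 = 22,500.
Denominator = 178,955 + 3,552 = 182,507.
Broad rate = 22,500 / 182,507 = 12.33%.
Headline unemployment rate = 9,810 / 178,955 = 5.48%.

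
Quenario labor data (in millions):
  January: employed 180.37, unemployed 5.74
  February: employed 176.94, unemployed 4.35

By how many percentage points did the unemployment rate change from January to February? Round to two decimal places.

The unemployment rate changed by −0.68 percentage points.

January: labor force = 180.37 + 5.74 = 186.11; u = 5.74/186.11 = 3.08%.
February: labor force = 176.94 + 4.35 = 181.29; u = 4.35/181.29 = 2.40%.
Change = 2.40% − 3.08% = −0.68 pp.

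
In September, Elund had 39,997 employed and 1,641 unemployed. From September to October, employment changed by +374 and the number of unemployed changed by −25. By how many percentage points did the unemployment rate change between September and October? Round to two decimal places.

The unemployment rate changed by −0.09 percentage points.

September: labor force = 39,997 + 1,641 = 41,638; u = 1,641/41,638 = 3.94%.
October: labor force = 40,371 + 1,616 = 41,987; u = 1,616/41,987 = 3.85%.
Change = 3.85% − 3.94% = −0.09 pp.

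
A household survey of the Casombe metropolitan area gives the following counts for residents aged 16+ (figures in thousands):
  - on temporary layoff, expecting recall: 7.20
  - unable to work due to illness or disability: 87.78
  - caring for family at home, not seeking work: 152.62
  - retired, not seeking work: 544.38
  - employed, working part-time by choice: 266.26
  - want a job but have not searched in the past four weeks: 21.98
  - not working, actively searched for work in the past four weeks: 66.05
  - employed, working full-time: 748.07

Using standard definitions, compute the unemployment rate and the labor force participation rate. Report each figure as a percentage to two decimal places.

Employed = 266.26 + 748.07 = 1,014.33 thousand.
Unemployed = 7.20 + 66.05 = 73.25 thousand (jobless and actively searching, or on temporary layoff).
Labor force = 1,014.33 + 73.25 = 1,087.58 thousand.
Not in labor force = 87.78 + 152.62 + 544.38 + 21.98 = 806.76 thousand (those not working and not actively searching are outside the labor force — including those who want a job but have given up searching).
Civilian working-age population = 1,087.58 + 806.76 = 1,894.34 thousand.
Unemployment rate = 73.25 / 1,087.58 = 6.74%.
Labor force participation rate = 1,087.58 / 1,894.34 = 57.41%.

Unemployment rate ≈ 6.74%; labor force participation rate ≈ 57.41%.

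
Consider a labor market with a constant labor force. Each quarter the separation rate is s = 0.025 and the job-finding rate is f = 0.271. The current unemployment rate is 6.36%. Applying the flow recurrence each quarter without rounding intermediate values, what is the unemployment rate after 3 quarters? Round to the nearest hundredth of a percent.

With a fixed labor force, u_{t+1} = u_t + s·(1−u_t) − f·u_t = u_t·(1−s−f) + s.
Here 1−s−f = 0.704 and s = 0.025.
u_1 = 0.063600 × 0.704 + 0.025 = 0.069774.
u_2 = 0.069774 × 0.704 + 0.025 = 0.074121.
u_3 = 0.074121 × 0.704 + 0.025 = 0.077181.

Unemployment rate after three quarters ≈ 7.72%.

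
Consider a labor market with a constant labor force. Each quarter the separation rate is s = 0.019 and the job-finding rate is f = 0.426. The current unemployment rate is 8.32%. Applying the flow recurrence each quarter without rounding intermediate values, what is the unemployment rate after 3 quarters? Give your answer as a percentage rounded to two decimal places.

Unemployment rate after three quarters ≈ 4.96%.

With a fixed labor force, u_{t+1} = u_t + s·(1−u_t) − f·u_t = u_t·(1−s−f) + s.
Here 1−s−f = 0.555 and s = 0.019.
u_1 = 0.083200 × 0.555 + 0.019 = 0.065176.
u_2 = 0.065176 × 0.555 + 0.019 = 0.055173.
u_3 = 0.055173 × 0.555 + 0.019 = 0.049621.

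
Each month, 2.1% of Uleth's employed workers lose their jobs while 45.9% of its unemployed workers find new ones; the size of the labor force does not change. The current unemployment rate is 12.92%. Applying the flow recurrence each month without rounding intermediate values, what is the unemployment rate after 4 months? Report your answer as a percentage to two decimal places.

Unemployment rate after four months ≈ 5.00%.

With a fixed labor force, u_{t+1} = u_t + s·(1−u_t) − f·u_t = u_t·(1−s−f) + s.
Here 1−s−f = 0.520 and s = 0.021.
u_1 = 0.129200 × 0.520 + 0.021 = 0.088184.
u_2 = 0.088184 × 0.520 + 0.021 = 0.066856.
u_3 = 0.066856 × 0.520 + 0.021 = 0.055765.
u_4 = 0.055765 × 0.520 + 0.021 = 0.049998.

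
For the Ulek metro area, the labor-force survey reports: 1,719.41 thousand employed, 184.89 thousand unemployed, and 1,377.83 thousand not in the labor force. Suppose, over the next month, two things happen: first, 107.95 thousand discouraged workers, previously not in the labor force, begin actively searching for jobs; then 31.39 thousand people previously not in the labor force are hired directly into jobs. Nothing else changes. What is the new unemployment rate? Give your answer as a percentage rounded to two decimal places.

Initially, labor force = 1,719.41 + 184.89 = 1,904.30 thousand, so u = 184.89/1,904.30 = 9.71%.
After the first change, unemployed and labor force both rise by 107.95 → E = 1,719.41, U = 292.84, labor force = 2,012.25 thousand.
After the second change, employed and labor force both rise by 31.39; unemployed unchanged → E = 1,750.80, U = 292.84, labor force = 2,043.64 thousand.
New unemployment rate = 292.84 / 2,043.64 = 14.33%.

New unemployment rate ≈ 14.33%.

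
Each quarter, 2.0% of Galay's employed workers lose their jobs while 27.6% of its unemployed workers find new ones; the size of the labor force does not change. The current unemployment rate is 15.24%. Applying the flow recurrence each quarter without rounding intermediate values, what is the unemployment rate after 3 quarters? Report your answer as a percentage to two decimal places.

With a fixed labor force, u_{t+1} = u_t + s·(1−u_t) − f·u_t = u_t·(1−s−f) + s.
Here 1−s−f = 0.704 and s = 0.020.
u_1 = 0.152400 × 0.704 + 0.020 = 0.127290.
u_2 = 0.127290 × 0.704 + 0.020 = 0.109612.
u_3 = 0.109612 × 0.704 + 0.020 = 0.097167.

Unemployment rate after three quarters ≈ 9.72%.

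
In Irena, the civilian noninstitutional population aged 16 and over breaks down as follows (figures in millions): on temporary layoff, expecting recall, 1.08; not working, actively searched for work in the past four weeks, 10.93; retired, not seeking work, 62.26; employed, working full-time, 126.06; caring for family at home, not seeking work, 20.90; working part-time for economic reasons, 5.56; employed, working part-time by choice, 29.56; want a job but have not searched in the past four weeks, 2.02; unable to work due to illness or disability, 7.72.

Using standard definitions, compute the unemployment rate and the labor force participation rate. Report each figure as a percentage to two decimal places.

Employed = 126.06 + 5.56 + 29.56 = 161.18 million (anyone who worked, including part-time for economic reasons, counts as employed).
Unemployed = 1.08 + 10.93 = 12.01 million (jobless and actively searching, or on temporary layoff).
Labor force = 161.18 + 12.01 = 173.19 million.
Not in labor force = 62.26 + 20.90 + 2.02 + 7.72 = 92.90 million (those not working and not actively searching are outside the labor force — including those who want a job but have given up searching).
Civilian working-age population = 173.19 + 92.90 = 266.09 million.
Unemployment rate = 12.01 / 173.19 = 6.93%.
Labor force participation rate = 173.19 / 266.09 = 65.09%.

Unemployment rate ≈ 6.93%; labor force participation rate ≈ 65.09%.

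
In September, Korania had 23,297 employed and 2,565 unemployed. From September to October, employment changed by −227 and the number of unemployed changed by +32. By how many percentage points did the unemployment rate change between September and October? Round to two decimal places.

September: labor force = 23,297 + 2,565 = 25,862; u = 2,565/25,862 = 9.92%.
October: labor force = 23,070 + 2,597 = 25,667; u = 2,597/25,667 = 10.12%.
Change = 10.12% − 9.92% = +0.20 pp.

The unemployment rate changed by +0.20 percentage points.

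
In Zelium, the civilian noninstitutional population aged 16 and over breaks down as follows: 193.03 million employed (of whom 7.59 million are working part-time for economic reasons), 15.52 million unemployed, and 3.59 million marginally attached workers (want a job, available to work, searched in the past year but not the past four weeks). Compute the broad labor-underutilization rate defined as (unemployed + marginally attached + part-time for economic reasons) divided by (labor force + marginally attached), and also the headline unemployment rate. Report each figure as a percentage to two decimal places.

Broad underutilization rate ≈ 12.59%; headline unemployment rate ≈ 7.44%.

Labor force = 193.03 + 15.52 = 208.55 million.
Numerator = 15.52 + 3.59 + 7.59 = 26.70 million.
Denominator = 208.55 + 3.59 = 212.14 million.
Broad rate = 26.70 / 212.14 = 12.59%.
Headline unemployment rate = 15.52 / 208.55 = 7.44%.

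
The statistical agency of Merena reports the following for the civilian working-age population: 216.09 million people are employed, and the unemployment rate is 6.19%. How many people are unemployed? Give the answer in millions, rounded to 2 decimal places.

About 14.26 million are unemployed.

Let U be the number unemployed. The labor force is E + U, and U/(E+U) = 0.0619.
So U = 0.0619 × 216.09 / (1 − 0.0619) = 13.3760 / 0.9381 ≈ 14.26 million.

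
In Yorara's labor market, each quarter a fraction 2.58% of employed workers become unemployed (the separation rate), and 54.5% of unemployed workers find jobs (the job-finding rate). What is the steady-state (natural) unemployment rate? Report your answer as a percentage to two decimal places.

At steady state the flows balance: s·E = f·U, so U/(E+U) = s/(s+f).
u* = 2.58 / (2.58 + 54.5) = 2.58 / 57.08 = 4.52%.

Steady-state unemployment rate ≈ 4.52%.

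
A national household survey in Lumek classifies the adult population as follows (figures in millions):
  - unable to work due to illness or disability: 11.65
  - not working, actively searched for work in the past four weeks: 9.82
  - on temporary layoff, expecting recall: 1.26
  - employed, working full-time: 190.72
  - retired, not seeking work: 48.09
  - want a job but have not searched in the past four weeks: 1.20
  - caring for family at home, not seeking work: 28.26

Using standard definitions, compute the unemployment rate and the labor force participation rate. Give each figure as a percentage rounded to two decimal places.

Unemployment rate ≈ 5.49%; labor force participation rate ≈ 69.35%.

Employed = 190.72 million.
Unemployed = 9.82 + 1.26 = 11.08 million (jobless and actively searching, or on temporary layoff).
Labor force = 190.72 + 11.08 = 201.80 million.
Not in labor force = 11.65 + 48.09 + 1.20 + 28.26 = 89.20 million (those not working and not actively searching are outside the labor force — including those who want a job but have given up searching).
Civilian working-age population = 201.80 + 89.20 = 291.00 million.
Unemployment rate = 11.08 / 201.80 = 5.49%.
Labor force participation rate = 201.80 / 291.00 = 69.35%.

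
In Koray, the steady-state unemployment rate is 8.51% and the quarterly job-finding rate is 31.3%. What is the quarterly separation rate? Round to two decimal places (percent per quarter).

Separation rate ≈ 2.91% per quarter.

From u* = s/(s+f): s = u·f/(1−u).
s = 0.0851 × 31.3 / (1 − 0.0851) = 2.6636 / 0.9149 ≈ 2.91% per quarter.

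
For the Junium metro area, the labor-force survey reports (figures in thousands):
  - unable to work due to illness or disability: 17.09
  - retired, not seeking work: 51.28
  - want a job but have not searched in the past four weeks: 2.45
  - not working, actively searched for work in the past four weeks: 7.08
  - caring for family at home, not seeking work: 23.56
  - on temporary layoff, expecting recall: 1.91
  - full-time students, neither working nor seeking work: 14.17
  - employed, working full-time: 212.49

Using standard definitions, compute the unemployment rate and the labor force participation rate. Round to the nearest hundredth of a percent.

Employed = 212.49 thousand.
Unemployed = 7.08 + 1.91 = 8.99 thousand (jobless and actively searching, or on temporary layoff).
Labor force = 212.49 + 8.99 = 221.48 thousand.
Not in labor force = 17.09 + 51.28 + 2.45 + 23.56 + 14.17 = 108.55 thousand (those not working and not actively searching are outside the labor force — including those who want a job but have given up searching).
Civilian working-age population = 221.48 + 108.55 = 330.03 thousand.
Unemployment rate = 8.99 / 221.48 = 4.06%.
Labor force participation rate = 221.48 / 330.03 = 67.11%.

Unemployment rate ≈ 4.06%; labor force participation rate ≈ 67.11%.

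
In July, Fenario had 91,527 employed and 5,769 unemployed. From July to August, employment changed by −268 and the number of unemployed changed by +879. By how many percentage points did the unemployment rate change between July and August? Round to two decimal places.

July: labor force = 91,527 + 5,769 = 97,296; u = 5,769/97,296 = 5.93%.
August: labor force = 91,259 + 6,648 = 97,907; u = 6,648/97,907 = 6.79%.
Change = 6.79% − 5.93% = +0.86 pp.

The unemployment rate changed by +0.86 percentage points.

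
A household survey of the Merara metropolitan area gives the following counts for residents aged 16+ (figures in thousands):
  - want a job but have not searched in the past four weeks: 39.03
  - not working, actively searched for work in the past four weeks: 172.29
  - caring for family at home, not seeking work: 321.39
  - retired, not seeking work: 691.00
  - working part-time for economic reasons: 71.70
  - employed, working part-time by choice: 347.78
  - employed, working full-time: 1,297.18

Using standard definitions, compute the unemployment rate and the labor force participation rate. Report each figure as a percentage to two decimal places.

Employed = 71.70 + 347.78 + 1,297.18 = 1,716.66 thousand (anyone who worked, including part-time for economic reasons, counts as employed).
Unemployed = 172.29 thousand.
Labor force = 1,716.66 + 172.29 = 1,888.95 thousand.
Not in labor force = 39.03 + 321.39 + 691.00 = 1,051.42 thousand (those not working and not actively searching are outside the labor force — including those who want a job but have given up searching).
Civilian working-age population = 1,888.95 + 1,051.42 = 2,940.37 thousand.
Unemployment rate = 172.29 / 1,888.95 = 9.12%.
Labor force participation rate = 1,888.95 / 2,940.37 = 64.24%.

Unemployment rate ≈ 9.12%; labor force participation rate ≈ 64.24%.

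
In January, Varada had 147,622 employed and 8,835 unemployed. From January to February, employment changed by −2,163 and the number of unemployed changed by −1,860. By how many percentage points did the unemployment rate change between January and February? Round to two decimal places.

The unemployment rate changed by −1.07 percentage points.

January: labor force = 147,622 + 8,835 = 156,457; u = 8,835/156,457 = 5.65%.
February: labor force = 145,459 + 6,975 = 152,434; u = 6,975/152,434 = 4.58%.
Change = 4.58% − 5.65% = −1.07 pp.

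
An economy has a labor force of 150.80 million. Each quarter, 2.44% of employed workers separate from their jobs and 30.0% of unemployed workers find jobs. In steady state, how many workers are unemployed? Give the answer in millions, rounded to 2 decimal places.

About 11.34 million are unemployed in steady state.

Steady-state unemployment rate u* = s/(s+f) = 2.44/(2.44+30.0) = 0.075216.
Unemployed = u* × labor force = 0.075216 × 150.80 ≈ 11.34 million.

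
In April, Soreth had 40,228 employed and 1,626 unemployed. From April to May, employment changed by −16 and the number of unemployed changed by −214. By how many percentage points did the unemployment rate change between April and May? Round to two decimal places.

The unemployment rate changed by −0.49 percentage points.

April: labor force = 40,228 + 1,626 = 41,854; u = 1,626/41,854 = 3.88%.
May: labor force = 40,212 + 1,412 = 41,624; u = 1,412/41,624 = 3.39%.
Change = 3.39% − 3.88% = −0.49 pp.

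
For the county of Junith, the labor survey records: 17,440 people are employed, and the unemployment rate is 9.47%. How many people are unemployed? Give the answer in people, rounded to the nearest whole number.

About 1,824 are unemployed.

Let U be the number unemployed. The labor force is E + U, and U/(E+U) = 0.0947.
So U = 0.0947 × 17,440 / (1 − 0.0947) = 1651.57 / 0.9053 ≈ 1,824.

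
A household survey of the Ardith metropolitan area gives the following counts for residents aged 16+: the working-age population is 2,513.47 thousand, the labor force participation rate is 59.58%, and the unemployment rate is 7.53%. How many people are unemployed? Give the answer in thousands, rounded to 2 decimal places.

About 112.76 thousand are unemployed.

Labor force = 0.5958 × 2,513.47 = 1,497.53 thousand.
Unemployed = 0.0753 × 1,497.53 ≈ 112.76 thousand.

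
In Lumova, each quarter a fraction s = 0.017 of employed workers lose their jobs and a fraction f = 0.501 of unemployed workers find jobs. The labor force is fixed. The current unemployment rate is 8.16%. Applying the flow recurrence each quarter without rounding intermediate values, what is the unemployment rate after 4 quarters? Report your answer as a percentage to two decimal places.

Unemployment rate after four quarters ≈ 3.55%.

With a fixed labor force, u_{t+1} = u_t + s·(1−u_t) − f·u_t = u_t·(1−s−f) + s.
Here 1−s−f = 0.482 and s = 0.017.
u_1 = 0.081600 × 0.482 + 0.017 = 0.056331.
u_2 = 0.056331 × 0.482 + 0.017 = 0.044152.
u_3 = 0.044152 × 0.482 + 0.017 = 0.038281.
u_4 = 0.038281 × 0.482 + 0.017 = 0.035451.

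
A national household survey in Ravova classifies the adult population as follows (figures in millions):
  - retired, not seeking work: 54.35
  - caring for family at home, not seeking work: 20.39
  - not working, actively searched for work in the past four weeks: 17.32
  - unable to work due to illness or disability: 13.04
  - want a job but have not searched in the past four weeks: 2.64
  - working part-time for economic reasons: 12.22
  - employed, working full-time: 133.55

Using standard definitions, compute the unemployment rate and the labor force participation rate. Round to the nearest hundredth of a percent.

Unemployment rate ≈ 10.62%; labor force participation rate ≈ 64.33%.

Employed = 12.22 + 133.55 = 145.77 million (anyone who worked, including part-time for economic reasons, counts as employed).
Unemployed = 17.32 million.
Labor force = 145.77 + 17.32 = 163.09 million.
Not in labor force = 54.35 + 20.39 + 13.04 + 2.64 = 90.42 million (those not working and not actively searching are outside the labor force — including those who want a job but have given up searching).
Civilian working-age population = 163.09 + 90.42 = 253.51 million.
Unemployment rate = 17.32 / 163.09 = 10.62%.
Labor force participation rate = 163.09 / 253.51 = 64.33%.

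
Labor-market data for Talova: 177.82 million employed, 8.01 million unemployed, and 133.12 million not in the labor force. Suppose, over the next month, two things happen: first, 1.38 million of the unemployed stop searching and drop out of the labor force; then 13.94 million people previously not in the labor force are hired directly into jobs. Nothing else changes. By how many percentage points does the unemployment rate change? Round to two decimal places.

The unemployment rate changes by −0.97 percentage points.

Initially, labor force = 177.82 + 8.01 = 185.83 million, so u = 8.01/185.83 = 4.31%.
After the first change, unemployed and labor force both fall by 1.38 → E = 177.82, U = 6.63, labor force = 184.45 million.
After the second change, employed and labor force both rise by 13.94; unemployed unchanged → E = 191.76, U = 6.63, labor force = 198.39 million.
New unemployment rate = 6.63 / 198.39 = 3.34%.
Change = 3.34% − 4.31% = −0.97 percentage points.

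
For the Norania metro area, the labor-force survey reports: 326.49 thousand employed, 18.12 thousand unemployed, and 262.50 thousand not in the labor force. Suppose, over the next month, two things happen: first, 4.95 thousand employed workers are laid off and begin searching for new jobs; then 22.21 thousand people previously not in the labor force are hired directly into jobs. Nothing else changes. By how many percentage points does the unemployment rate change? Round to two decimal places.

The unemployment rate changes by +1.03 percentage points.

Initially, labor force = 326.49 + 18.12 = 344.61 thousand, so u = 18.12/344.61 = 5.26%.
After the first change, employed falls and unemployed rises by 4.95; labor force unchanged → E = 321.54, U = 23.07, labor force = 344.61 thousand.
After the second change, employed and labor force both rise by 22.21; unemployed unchanged → E = 343.75, U = 23.07, labor force = 366.82 thousand.
New unemployment rate = 23.07 / 366.82 = 6.29%.
Change = 6.29% − 5.26% = +1.03 percentage points.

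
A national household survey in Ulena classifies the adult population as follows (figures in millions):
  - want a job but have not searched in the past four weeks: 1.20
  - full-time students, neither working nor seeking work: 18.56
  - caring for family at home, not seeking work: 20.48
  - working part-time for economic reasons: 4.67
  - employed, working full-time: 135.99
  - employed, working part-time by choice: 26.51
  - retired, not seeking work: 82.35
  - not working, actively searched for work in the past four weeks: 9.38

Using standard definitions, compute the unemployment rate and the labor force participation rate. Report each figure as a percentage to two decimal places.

Unemployment rate ≈ 5.31%; labor force participation rate ≈ 59.02%.

Employed = 4.67 + 135.99 + 26.51 = 167.17 million (anyone who worked, including part-time for economic reasons, counts as employed).
Unemployed = 9.38 million.
Labor force = 167.17 + 9.38 = 176.55 million.
Not in labor force = 1.20 + 18.56 + 20.48 + 82.35 = 122.59 million (those not working and not actively searching are outside the labor force — including those who want a job but have given up searching).
Civilian working-age population = 176.55 + 122.59 = 299.14 million.
Unemployment rate = 9.38 / 176.55 = 5.31%.
Labor force participation rate = 176.55 / 299.14 = 59.02%.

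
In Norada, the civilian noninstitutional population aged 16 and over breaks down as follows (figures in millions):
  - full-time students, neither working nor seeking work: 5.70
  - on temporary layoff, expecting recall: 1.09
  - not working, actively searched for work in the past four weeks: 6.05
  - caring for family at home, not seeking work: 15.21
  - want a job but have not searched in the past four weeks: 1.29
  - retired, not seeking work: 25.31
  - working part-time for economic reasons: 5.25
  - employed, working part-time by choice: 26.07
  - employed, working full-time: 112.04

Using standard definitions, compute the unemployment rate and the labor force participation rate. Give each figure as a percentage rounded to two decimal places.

Employed = 5.25 + 26.07 + 112.04 = 143.36 million (anyone who worked, including part-time for economic reasons, counts as employed).
Unemployed = 1.09 + 6.05 = 7.14 million (jobless and actively searching, or on temporary layoff).
Labor force = 143.36 + 7.14 = 150.50 million.
Not in labor force = 5.70 + 15.21 + 1.29 + 25.31 = 47.51 million (those not working and not actively searching are outside the labor force — including those who want a job but have given up searching).
Civilian working-age population = 150.50 + 47.51 = 198.01 million.
Unemployment rate = 7.14 / 150.50 = 4.74%.
Labor force participation rate = 150.50 / 198.01 = 76.01%.

Unemployment rate ≈ 4.74%; labor force participation rate ≈ 76.01%.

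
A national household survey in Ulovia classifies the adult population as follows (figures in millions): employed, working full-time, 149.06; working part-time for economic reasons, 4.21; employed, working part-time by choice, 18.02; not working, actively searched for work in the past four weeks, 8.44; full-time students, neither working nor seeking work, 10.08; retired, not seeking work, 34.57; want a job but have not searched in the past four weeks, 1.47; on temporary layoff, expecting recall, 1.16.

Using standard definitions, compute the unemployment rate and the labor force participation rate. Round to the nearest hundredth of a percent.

Employed = 149.06 + 4.21 + 18.02 = 171.29 million (anyone who worked, including part-time for economic reasons, counts as employed).
Unemployed = 8.44 + 1.16 = 9.60 million (jobless and actively searching, or on temporary layoff).
Labor force = 171.29 + 9.60 = 180.89 million.
Not in labor force = 10.08 + 34.57 + 1.47 = 46.12 million (those not working and not actively searching are outside the labor force — including those who want a job but have given up searching).
Civilian working-age population = 180.89 + 46.12 = 227.01 million.
Unemployment rate = 9.60 / 180.89 = 5.31%.
Labor force participation rate = 180.89 / 227.01 = 79.68%.

Unemployment rate ≈ 5.31%; labor force participation rate ≈ 79.68%.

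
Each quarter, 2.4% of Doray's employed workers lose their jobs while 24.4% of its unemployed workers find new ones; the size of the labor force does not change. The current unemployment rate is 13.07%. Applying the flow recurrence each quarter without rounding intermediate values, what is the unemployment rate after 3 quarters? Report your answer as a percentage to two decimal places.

Unemployment rate after three quarters ≈ 10.57%.

With a fixed labor force, u_{t+1} = u_t + s·(1−u_t) − f·u_t = u_t·(1−s−f) + s.
Here 1−s−f = 0.732 and s = 0.024.
u_1 = 0.130700 × 0.732 + 0.024 = 0.119672.
u_2 = 0.119672 × 0.732 + 0.024 = 0.111600.
u_3 = 0.111600 × 0.732 + 0.024 = 0.105691.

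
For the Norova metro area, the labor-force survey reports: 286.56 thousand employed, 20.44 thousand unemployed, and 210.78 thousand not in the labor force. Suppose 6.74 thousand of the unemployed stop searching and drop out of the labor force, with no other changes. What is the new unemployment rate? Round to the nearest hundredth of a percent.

New unemployment rate ≈ 4.56%.

Initially, labor force = 286.56 + 20.44 = 307.00 thousand, so u = 20.44/307.00 = 6.66%.
After the change, unemployed and labor force both fall by 6.74 → E = 286.56, U = 13.70, labor force = 300.26 thousand.
New unemployment rate = 13.70 / 300.26 = 4.56%.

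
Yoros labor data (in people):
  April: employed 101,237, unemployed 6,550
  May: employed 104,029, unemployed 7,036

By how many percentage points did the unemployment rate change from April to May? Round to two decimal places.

April: labor force = 101,237 + 6,550 = 107,787; u = 6,550/107,787 = 6.08%.
May: labor force = 104,029 + 7,036 = 111,065; u = 7,036/111,065 = 6.34%.
Change = 6.34% − 6.08% = +0.26 pp.

The unemployment rate changed by +0.26 percentage points.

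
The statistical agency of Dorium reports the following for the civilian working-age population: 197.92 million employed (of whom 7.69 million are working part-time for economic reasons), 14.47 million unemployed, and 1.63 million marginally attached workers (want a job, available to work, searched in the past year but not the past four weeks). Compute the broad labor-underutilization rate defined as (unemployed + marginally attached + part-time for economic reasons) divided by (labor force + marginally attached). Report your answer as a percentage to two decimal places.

Broad underutilization rate ≈ 11.12%.

Labor force = 197.92 + 14.47 = 212.39 million.
Numerator = 14.47 + 1.63 + 7.69 = 23.79 million.
Denominator = 212.39 + 1.63 = 214.02 million.
Broad rate = 23.79 / 214.02 = 11.12%.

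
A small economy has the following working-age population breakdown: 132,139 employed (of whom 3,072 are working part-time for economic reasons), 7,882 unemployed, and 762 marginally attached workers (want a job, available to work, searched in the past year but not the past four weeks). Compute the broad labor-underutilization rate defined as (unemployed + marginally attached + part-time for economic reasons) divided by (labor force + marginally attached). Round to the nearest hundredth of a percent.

Broad underutilization rate ≈ 8.32%.

Labor force = 132,139 + 7,882 = 140,021.
Numerator = 7,882 + 762 + 3,072 = 11,716.
Denominator = 140,021 + 762 = 140,783.
Broad rate = 11,716 / 140,783 = 8.32%.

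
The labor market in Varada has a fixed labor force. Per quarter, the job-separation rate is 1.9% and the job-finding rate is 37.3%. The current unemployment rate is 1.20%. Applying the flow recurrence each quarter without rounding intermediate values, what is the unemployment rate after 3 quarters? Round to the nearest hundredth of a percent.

Unemployment rate after three quarters ≈ 4.03%.

With a fixed labor force, u_{t+1} = u_t + s·(1−u_t) − f·u_t = u_t·(1−s−f) + s.
Here 1−s−f = 0.608 and s = 0.019.
u_1 = 0.012000 × 0.608 + 0.019 = 0.026296.
u_2 = 0.026296 × 0.608 + 0.019 = 0.034988.
u_3 = 0.034988 × 0.608 + 0.019 = 0.040273.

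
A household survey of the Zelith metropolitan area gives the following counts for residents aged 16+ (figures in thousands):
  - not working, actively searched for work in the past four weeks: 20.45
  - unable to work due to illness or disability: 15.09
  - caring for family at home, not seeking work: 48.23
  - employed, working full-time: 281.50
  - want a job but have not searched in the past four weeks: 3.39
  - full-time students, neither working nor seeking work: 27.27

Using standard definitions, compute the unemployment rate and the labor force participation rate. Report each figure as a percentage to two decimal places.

Unemployment rate ≈ 6.77%; labor force participation rate ≈ 76.26%.

Employed = 281.50 thousand.
Unemployed = 20.45 thousand.
Labor force = 281.50 + 20.45 = 301.95 thousand.
Not in labor force = 15.09 + 48.23 + 3.39 + 27.27 = 93.98 thousand (those not working and not actively searching are outside the labor force — including those who want a job but have given up searching).
Civilian working-age population = 301.95 + 93.98 = 395.93 thousand.
Unemployment rate = 20.45 / 301.95 = 6.77%.
Labor force participation rate = 301.95 / 395.93 = 76.26%.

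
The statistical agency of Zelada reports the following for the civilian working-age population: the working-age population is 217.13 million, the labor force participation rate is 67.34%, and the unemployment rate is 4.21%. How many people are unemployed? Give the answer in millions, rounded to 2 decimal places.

Labor force = 0.6734 × 217.13 = 146.22 million.
Unemployed = 0.0421 × 146.22 ≈ 6.16 million.

About 6.16 million are unemployed.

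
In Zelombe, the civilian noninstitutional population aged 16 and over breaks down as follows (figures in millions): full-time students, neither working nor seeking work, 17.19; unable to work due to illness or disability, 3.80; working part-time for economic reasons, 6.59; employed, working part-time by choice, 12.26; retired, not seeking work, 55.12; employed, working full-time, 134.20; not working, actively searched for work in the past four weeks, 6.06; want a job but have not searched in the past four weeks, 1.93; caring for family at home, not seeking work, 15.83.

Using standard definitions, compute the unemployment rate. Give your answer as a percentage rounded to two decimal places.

Unemployment rate ≈ 3.81%.

Employed = 6.59 + 12.26 + 134.20 = 153.05 million (anyone who worked, including part-time for economic reasons, counts as employed).
Unemployed = 6.06 million.
Labor force = 153.05 + 6.06 = 159.11 million.
Unemployment rate = 6.06 / 159.11 = 3.81%.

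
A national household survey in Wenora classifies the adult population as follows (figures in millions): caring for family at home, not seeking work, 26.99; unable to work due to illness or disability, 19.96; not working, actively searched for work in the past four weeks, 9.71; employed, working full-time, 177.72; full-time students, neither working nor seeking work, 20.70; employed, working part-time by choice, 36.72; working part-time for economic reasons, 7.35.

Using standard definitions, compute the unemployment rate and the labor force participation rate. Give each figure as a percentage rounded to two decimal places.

Unemployment rate ≈ 4.19%; labor force participation rate ≈ 77.39%.

Employed = 177.72 + 36.72 + 7.35 = 221.79 million (anyone who worked, including part-time for economic reasons, counts as employed).
Unemployed = 9.71 million.
Labor force = 221.79 + 9.71 = 231.50 million.
Not in labor force = 26.99 + 19.96 + 20.70 = 67.65 million (those not working and not actively searching are outside the labor force).
Civilian working-age population = 231.50 + 67.65 = 299.15 million.
Unemployment rate = 9.71 / 231.50 = 4.19%.
Labor force participation rate = 231.50 / 299.15 = 77.39%.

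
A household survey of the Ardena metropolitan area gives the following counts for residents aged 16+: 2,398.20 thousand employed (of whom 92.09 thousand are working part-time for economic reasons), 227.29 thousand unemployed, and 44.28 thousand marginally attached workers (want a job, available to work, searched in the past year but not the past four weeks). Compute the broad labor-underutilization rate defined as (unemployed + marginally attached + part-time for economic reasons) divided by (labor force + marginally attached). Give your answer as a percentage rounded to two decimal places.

Broad underutilization rate ≈ 13.62%.

Labor force = 2,398.20 + 227.29 = 2,625.49 thousand.
Numerator = 227.29 + 44.28 + 92.09 = 363.66 thousand.
Denominator = 2,625.49 + 44.28 = 2,669.77 thousand.
Broad rate = 363.66 / 2,669.77 = 13.62%.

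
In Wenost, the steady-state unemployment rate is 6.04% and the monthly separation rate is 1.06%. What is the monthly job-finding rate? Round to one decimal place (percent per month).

Job-finding rate ≈ 16.5% per month.

From u* = s/(s+f): f = s·(1−u)/u.
f = 1.06 × (1 − 0.0604) / 0.0604 = 0.9960 / 0.0604 ≈ 16.5% per month.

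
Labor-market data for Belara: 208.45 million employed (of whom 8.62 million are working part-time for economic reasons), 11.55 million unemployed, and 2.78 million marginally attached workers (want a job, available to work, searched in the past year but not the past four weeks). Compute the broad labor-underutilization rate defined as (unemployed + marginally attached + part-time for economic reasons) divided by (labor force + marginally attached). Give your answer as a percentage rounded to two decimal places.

Broad underutilization rate ≈ 10.30%.

Labor force = 208.45 + 11.55 = 220.00 million.
Numerator = 11.55 + 2.78 + 8.62 = 22.95 million.
Denominator = 220.00 + 2.78 = 222.78 million.
Broad rate = 22.95 / 222.78 = 10.30%.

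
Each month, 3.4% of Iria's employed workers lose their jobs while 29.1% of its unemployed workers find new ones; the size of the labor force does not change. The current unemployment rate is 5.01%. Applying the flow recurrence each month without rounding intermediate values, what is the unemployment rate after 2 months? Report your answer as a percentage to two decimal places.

With a fixed labor force, u_{t+1} = u_t + s·(1−u_t) − f·u_t = u_t·(1−s−f) + s.
Here 1−s−f = 0.675 and s = 0.034.
u_1 = 0.050100 × 0.675 + 0.034 = 0.067818.
u_2 = 0.067818 × 0.675 + 0.034 = 0.079777.

Unemployment rate after two months ≈ 7.98%.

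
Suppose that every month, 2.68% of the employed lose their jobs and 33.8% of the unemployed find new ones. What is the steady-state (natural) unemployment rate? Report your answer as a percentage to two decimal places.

Steady-state unemployment rate ≈ 7.35%.

At steady state the flows balance: s·E = f·U, so U/(E+U) = s/(s+f).
u* = 2.68 / (2.68 + 33.8) = 2.68 / 36.48 = 7.35%.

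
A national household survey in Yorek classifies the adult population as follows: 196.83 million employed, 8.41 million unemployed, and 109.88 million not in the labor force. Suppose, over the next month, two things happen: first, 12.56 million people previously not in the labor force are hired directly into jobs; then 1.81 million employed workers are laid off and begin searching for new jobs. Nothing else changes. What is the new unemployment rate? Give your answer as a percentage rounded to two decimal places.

New unemployment rate ≈ 4.69%.

Initially, labor force = 196.83 + 8.41 = 205.24 million, so u = 8.41/205.24 = 4.10%.
After the first change, employed and labor force both rise by 12.56; unemployed unchanged → E = 209.39, U = 8.41, labor force = 217.80 million.
After the second change, employed falls and unemployed rises by 1.81; labor force unchanged → E = 207.58, U = 10.22, labor force = 217.80 million.
New unemployment rate = 10.22 / 217.80 = 4.69%.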